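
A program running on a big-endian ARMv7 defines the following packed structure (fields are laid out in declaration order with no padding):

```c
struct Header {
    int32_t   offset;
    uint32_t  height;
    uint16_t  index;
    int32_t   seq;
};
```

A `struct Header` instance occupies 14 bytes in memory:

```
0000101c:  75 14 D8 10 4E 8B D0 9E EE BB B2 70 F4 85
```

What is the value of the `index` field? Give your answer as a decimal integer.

`index` follows `offset` (4 B), `height` (4 B), so it starts at offset 4 + 4 = 8 and occupies 2 bytes.
Bytes at offsets 8..9: EE BB.
Big-endian: lowest address holds the most-significant byte.
The bytes are already most-significant first: 0xEEBB.
0xEEBB = 61115.

61115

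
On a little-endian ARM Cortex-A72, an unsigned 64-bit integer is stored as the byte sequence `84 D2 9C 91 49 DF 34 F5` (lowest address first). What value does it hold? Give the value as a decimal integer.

Little-endian: lowest address holds the least-significant byte.
Reassemble most-significant byte first: F5 34 DF 49 91 9C D2 84 → 0xF534DF49919CD284.
0xF534DF49919CD284 = 17668992745149878916.

17668992745149878916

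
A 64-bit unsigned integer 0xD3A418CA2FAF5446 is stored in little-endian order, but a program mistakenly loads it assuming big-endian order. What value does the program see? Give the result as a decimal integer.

Stored little-endian, the bytes at ascending addresses are 46 54 AF 2F CA 18 A4 D3.
Read back as big-endian, the last byte is least significant, giving 0x4654AF2FCA18A4D3.
0x4654AF2FCA18A4D3 = 5067868100487587027.

5067868100487587027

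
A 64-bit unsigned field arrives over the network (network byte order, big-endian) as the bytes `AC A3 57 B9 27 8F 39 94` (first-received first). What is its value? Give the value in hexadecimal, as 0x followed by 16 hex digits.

Big-endian stores the most-significant byte at the lowest address.
The bytes are already most-significant first: 0xACA357B9278F3994.

0xACA357B9278F3994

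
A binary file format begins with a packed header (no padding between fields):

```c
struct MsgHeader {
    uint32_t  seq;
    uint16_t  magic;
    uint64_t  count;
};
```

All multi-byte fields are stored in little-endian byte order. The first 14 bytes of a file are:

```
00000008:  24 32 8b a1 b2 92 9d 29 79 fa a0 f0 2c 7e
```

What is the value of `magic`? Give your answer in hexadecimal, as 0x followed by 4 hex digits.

0x92B2

`magic` follows `seq` (4 bytes), so it starts at byte offset 4 and occupies 2 bytes.
Bytes at offsets 4..5: B2 92.
In little-endian order the low byte comes first in memory.
Reassemble most-significant byte first: 92 B2 → 0x92B2.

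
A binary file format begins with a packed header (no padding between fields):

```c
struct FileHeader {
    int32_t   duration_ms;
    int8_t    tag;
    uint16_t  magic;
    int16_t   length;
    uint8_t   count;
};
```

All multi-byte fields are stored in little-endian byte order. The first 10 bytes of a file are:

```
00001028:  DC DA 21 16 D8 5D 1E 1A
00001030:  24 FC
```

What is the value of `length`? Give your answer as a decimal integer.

`length` follows `duration_ms` (4 B), `tag` (1 B), `magic` (2 B), so it starts at offset 4 + 1 + 2 = 7 and occupies 2 bytes.
Bytes at offsets 7..8: 1A 24.
Little-endian stores the least-significant byte at the lowest address.
Reassemble most-significant byte first: 24 1A → 0x241A.
0x241A = 9242.

9242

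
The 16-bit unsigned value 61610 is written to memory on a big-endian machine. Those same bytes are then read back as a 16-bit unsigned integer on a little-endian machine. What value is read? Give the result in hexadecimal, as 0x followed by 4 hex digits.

0xAAF0

61610 in 16-bit hexadecimal is 0xF0AA.
Stored big-endian, the bytes at ascending addresses are F0 AA.
Read back as little-endian, the first byte is least significant, giving 0xAAF0.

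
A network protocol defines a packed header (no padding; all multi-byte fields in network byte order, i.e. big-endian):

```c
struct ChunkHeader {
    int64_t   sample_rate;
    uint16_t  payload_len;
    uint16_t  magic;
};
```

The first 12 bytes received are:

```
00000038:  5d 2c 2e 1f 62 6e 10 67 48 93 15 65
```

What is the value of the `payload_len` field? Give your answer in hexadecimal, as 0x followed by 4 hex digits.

0x4893

`payload_len` follows `sample_rate` (8 bytes), so it starts at byte offset 8 and occupies 2 bytes.
Bytes at offsets 8..9: 48 93.
In big-endian order the high byte comes first in memory.
The bytes are already most-significant first: 0x4893.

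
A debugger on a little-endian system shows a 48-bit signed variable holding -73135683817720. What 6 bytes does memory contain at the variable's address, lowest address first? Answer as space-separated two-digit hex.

08 AF 8B C5 7B BD

Two's complement of -73135683817720 in 48 bits: 73135683817720 = 0x42843A7450F8; invert → 0xBD7BC58BAF07; add 1 → 0xBD7BC58BAF08.
Split into bytes (most-significant first): BD 7B C5 8B AF 08.
In little-endian order the low byte comes first in memory.
So at ascending addresses the bytes are 08 AF 8B C5 7B BD.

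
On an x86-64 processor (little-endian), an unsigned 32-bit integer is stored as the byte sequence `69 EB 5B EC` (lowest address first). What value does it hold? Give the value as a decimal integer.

3965447017

In little-endian order the low byte comes first in memory.
Reassemble most-significant byte first: EC 5B EB 69 → 0xEC5BEB69.
0xEC5BEB69 = 3965447017.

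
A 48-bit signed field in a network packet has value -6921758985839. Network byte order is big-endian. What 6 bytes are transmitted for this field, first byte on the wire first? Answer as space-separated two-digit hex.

Two's complement of -6921758985839 in 48 bits: 6921758985839 = 0x064B98FC4E6F; invert → 0xF9B46703B190; add 1 → 0xF9B46703B191.
Split into bytes (most-significant first): F9 B4 67 03 B1 91.
Big-endian stores the most-significant byte at the lowest address.
So the memory order matches the most-significant-first order: F9 B4 67 03 B1 91.

F9 B4 67 03 B1 91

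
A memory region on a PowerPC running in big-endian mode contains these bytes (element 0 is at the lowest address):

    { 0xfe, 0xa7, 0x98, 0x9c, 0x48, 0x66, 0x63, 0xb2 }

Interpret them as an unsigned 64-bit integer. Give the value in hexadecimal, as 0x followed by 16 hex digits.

Big-endian stores the most-significant byte at the lowest address.
The bytes are already most-significant first: 0xFEA7989C486663B2.

0xFEA7989C486663B2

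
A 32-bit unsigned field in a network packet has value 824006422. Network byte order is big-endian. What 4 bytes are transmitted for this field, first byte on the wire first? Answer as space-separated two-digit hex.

31 1D 57 16

824006422 in hexadecimal, padded to 32 bits, is 0x311D5716.
Split into bytes (most-significant first): 31 1D 57 16.
Big-endian: lowest address holds the most-significant byte.
So the memory order matches the most-significant-first order: 31 1D 57 16.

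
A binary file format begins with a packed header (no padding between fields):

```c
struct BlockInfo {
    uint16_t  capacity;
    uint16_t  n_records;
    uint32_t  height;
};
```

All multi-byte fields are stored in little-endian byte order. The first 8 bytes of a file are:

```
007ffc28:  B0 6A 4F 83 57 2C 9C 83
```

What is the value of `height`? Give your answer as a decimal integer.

2208050263

`height` follows `capacity` (2 B), `n_records` (2 B), so it starts at offset 2 + 2 = 4 and occupies 4 bytes.
Bytes at offsets 4..7: 57 2C 9C 83.
In little-endian order the low byte comes first in memory.
Reassemble most-significant byte first: 83 9C 2C 57 → 0x839C2C57.
0x839C2C57 = 2208050263.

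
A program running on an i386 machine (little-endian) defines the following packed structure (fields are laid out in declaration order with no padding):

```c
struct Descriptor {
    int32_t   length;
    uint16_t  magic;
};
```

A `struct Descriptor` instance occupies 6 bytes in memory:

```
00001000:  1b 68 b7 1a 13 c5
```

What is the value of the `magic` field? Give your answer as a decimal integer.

`magic` follows `length` (4 bytes), so it starts at byte offset 4 and occupies 2 bytes.
Bytes at offsets 4..5: 13 C5.
Little-endian: lowest address holds the least-significant byte.
Reassemble most-significant byte first: C5 13 → 0xC513.
0xC513 = 50451.

50451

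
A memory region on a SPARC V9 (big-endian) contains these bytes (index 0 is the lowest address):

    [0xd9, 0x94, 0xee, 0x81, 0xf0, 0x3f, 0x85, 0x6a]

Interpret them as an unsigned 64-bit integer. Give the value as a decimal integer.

In big-endian order the high byte comes first in memory.
The bytes are already most-significant first: 0xD994EE81F03F856A.
0xD994EE81F03F856A = 15678418444632425834.

15678418444632425834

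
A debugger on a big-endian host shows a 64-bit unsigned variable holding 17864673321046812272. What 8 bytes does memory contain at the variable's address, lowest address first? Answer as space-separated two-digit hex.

17864673321046812272 in hexadecimal, padded to 64 bits, is 0xF7EC11BC0164A670.
Split into bytes (most-significant first): F7 EC 11 BC 01 64 A6 70.
Big-endian: lowest address holds the most-significant byte.
So the memory order matches the most-significant-first order: F7 EC 11 BC 01 64 A6 70.

F7 EC 11 BC 01 64 A6 70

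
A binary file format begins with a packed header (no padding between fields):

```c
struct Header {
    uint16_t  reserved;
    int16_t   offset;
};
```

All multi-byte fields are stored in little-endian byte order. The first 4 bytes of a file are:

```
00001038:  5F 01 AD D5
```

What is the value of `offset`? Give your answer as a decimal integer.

-10835

`offset` follows `reserved` (2 bytes), so it starts at byte offset 2 and occupies 2 bytes.
Bytes at offsets 2..3: AD D5.
In little-endian order the low byte comes first in memory.
Reassemble most-significant byte first: D5 AD → 0xD5AD.
Top bit is set, so as a signed 16-bit value this is 0xD5AD − 2^16 = -10835.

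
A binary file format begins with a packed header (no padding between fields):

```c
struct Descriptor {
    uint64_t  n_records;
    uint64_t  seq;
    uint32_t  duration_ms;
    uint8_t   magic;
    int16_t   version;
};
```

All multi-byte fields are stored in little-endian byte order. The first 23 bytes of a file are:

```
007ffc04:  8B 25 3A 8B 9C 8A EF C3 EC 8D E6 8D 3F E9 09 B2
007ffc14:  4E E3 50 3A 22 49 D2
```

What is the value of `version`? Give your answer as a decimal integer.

`version` follows `n_records` (8 B), `seq` (8 B), `duration_ms` (4 B), `magic` (1 B), so it starts at offset 8 + 8 + 4 + 1 = 21 and occupies 2 bytes.
Bytes at offsets 21..22: 49 D2.
Little-endian stores the least-significant byte at the lowest address.
Reassemble most-significant byte first: D2 49 → 0xD249.
Top bit is set, so as a signed 16-bit value this is 0xD249 − 2^16 = -11703.

-11703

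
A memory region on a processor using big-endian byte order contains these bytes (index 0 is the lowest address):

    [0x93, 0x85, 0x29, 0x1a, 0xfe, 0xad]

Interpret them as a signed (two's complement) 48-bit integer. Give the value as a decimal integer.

Big-endian stores the most-significant byte at the lowest address.
The bytes are already most-significant first: 0x9385291AFEAD.
Top bit is set, so as a signed 48-bit value this is 0x9385291AFEAD − 2^48 = -119274847142227.

-119274847142227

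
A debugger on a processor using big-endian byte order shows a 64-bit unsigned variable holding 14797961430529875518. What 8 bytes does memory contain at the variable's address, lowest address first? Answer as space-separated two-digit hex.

CD 5C EB 84 A2 AA 1E 3E

14797961430529875518 in hexadecimal, padded to 64 bits, is 0xCD5CEB84A2AA1E3E.
Split into bytes (most-significant first): CD 5C EB 84 A2 AA 1E 3E.
Big-endian: lowest address holds the most-significant byte.
So the memory order matches the most-significant-first order: CD 5C EB 84 A2 AA 1E 3E.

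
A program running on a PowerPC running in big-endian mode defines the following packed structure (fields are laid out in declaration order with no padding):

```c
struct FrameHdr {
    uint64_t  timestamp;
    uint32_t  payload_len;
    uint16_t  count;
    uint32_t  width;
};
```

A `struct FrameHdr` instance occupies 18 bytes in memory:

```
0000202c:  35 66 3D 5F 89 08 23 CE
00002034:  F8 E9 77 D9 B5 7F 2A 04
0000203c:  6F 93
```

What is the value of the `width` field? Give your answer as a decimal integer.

`width` follows `timestamp` (8 B), `payload_len` (4 B), `count` (2 B), so it starts at offset 8 + 4 + 2 = 14 and occupies 4 bytes.
Bytes at offsets 14..17: 2A 04 6F 93.
Big-endian stores the most-significant byte at the lowest address.
The bytes are already most-significant first: 0x2A046F93.
0x2A046F93 = 704933779.

704933779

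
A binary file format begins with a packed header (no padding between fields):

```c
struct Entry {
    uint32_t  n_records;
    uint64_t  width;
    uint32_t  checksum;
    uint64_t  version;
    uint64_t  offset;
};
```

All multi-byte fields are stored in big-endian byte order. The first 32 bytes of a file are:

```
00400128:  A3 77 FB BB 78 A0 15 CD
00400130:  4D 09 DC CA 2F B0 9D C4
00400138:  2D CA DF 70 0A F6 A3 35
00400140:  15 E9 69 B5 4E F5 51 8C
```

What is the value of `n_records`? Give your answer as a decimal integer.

2742549435

`n_records` is the first field, at byte offset 0, occupying 4 bytes.
Bytes at offsets 0..3: A3 77 FB BB.
Big-endian: lowest address holds the most-significant byte.
The bytes are already most-significant first: 0xA377FBBB.
0xA377FBBB = 2742549435.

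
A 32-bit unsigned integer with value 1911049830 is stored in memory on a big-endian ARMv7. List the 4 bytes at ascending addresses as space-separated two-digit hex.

1911049830 in hexadecimal, padded to 32 bits, is 0x71E84E66.
Split into bytes (most-significant first): 71 E8 4E 66.
Big-endian stores the most-significant byte at the lowest address.
So the memory order matches the most-significant-first order: 71 E8 4E 66.

71 E8 4E 66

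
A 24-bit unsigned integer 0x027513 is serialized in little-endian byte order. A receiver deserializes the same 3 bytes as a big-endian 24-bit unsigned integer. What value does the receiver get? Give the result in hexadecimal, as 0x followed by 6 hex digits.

0x137502

Stored little-endian, the bytes at ascending addresses are 13 75 02.
Read back as big-endian, the last byte is least significant, giving 0x137502.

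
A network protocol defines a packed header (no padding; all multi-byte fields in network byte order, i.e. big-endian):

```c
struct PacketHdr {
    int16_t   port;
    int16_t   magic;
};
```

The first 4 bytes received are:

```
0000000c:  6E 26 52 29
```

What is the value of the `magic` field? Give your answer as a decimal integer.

21033

`magic` follows `port` (2 bytes), so it starts at byte offset 2 and occupies 2 bytes.
Bytes at offsets 2..3: 52 29.
Big-endian stores the most-significant byte at the lowest address.
The bytes are already most-significant first: 0x5229.
0x5229 = 21033.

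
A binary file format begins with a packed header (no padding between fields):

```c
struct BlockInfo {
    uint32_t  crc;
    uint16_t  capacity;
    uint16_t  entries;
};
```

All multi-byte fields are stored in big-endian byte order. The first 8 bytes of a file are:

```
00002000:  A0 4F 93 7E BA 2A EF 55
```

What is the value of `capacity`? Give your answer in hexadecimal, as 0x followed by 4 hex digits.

0xBA2A

`capacity` follows `crc` (4 bytes), so it starts at byte offset 4 and occupies 2 bytes.
Bytes at offsets 4..5: BA 2A.
In big-endian order the high byte comes first in memory.
The bytes are already most-significant first: 0xBA2A.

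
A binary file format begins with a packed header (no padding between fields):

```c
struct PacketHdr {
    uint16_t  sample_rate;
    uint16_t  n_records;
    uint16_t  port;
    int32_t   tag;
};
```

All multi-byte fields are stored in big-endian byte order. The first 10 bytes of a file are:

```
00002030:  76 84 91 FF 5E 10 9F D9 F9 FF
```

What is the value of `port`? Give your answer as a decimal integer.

`port` follows `sample_rate` (2 B), `n_records` (2 B), so it starts at offset 2 + 2 = 4 and occupies 2 bytes.
Bytes at offsets 4..5: 5E 10.
In big-endian order the high byte comes first in memory.
The bytes are already most-significant first: 0x5E10.
0x5E10 = 24080.

24080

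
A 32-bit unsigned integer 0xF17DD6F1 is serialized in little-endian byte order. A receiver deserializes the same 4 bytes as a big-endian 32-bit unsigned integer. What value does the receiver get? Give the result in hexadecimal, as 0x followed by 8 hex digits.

Stored little-endian, the bytes at ascending addresses are F1 D6 7D F1.
Read back as big-endian, the last byte is least significant, giving 0xF1D67DF1.

0xF1D67DF1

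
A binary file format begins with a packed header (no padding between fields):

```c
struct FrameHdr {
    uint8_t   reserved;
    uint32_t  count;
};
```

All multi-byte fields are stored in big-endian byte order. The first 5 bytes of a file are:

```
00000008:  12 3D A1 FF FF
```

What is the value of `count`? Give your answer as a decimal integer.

`count` follows `reserved` (1 byte), so it starts at byte offset 1 and occupies 4 bytes.
Bytes at offsets 1..4: 3D A1 FF FF.
In big-endian order the high byte comes first in memory.
The bytes are already most-significant first: 0x3DA1FFFF.
0x3DA1FFFF = 1034027007.

1034027007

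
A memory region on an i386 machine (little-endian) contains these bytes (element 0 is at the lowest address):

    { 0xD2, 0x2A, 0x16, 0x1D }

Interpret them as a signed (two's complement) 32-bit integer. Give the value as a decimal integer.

487992018

Little-endian stores the least-significant byte at the lowest address.
Reassemble most-significant byte first: 1D 16 2A D2 → 0x1D162AD2.
0x1D162AD2 = 487992018.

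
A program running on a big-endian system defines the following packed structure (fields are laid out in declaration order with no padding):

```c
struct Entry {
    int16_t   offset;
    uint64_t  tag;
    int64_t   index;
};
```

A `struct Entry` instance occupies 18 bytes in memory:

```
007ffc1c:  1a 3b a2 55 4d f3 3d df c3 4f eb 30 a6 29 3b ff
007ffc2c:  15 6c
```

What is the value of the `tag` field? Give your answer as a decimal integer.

`tag` follows `offset` (2 bytes), so it starts at byte offset 2 and occupies 8 bytes.
Bytes at offsets 2..9: A2 55 4D F3 3D DF C3 4F.
Big-endian stores the most-significant byte at the lowest address.
The bytes are already most-significant first: 0xA2554DF33DDFC34F.
0xA2554DF33DDFC34F = 11697341314275197775.

11697341314275197775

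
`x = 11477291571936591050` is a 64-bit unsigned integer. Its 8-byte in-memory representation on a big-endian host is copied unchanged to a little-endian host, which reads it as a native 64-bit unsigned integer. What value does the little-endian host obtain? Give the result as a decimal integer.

14590779991689480095

11477291571936591050 in 64-bit hexadecimal is 0x9F4787E018DD7CCA.
Stored big-endian, the bytes at ascending addresses are 9F 47 87 E0 18 DD 7C CA.
Read back as little-endian, the first byte is least significant, giving 0xCA7CDD18E087479F.
0xCA7CDD18E087479F = 14590779991689480095.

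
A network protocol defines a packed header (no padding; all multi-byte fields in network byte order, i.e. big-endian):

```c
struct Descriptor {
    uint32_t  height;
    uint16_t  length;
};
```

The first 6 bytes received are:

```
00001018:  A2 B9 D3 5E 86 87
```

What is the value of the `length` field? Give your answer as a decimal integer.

34439

`length` follows `height` (4 bytes), so it starts at byte offset 4 and occupies 2 bytes.
Bytes at offsets 4..5: 86 87.
Big-endian: lowest address holds the most-significant byte.
The bytes are already most-significant first: 0x8687.
0x8687 = 34439.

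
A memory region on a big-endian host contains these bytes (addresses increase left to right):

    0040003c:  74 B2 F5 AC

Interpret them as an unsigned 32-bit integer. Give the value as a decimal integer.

1957885356

In big-endian order the high byte comes first in memory.
The bytes are already most-significant first: 0x74B2F5AC.
0x74B2F5AC = 1957885356.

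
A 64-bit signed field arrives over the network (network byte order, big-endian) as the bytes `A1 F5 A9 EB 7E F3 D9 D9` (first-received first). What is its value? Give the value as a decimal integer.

Big-endian stores the most-significant byte at the lowest address.
The bytes are already most-significant first: 0xA1F5A9EB7EF3D9D9.
Top bit is set, so as a signed 64-bit value this is 0xA1F5A9EB7EF3D9D9 − 2^64 = -6776323235396724263.

-6776323235396724263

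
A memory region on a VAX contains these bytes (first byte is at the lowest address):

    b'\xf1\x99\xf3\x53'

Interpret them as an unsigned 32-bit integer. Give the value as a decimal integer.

Little-endian stores the least-significant byte at the lowest address.
Reassemble most-significant byte first: 53 F3 99 F1 → 0x53F399F1.
0x53F399F1 = 1408473585.

1408473585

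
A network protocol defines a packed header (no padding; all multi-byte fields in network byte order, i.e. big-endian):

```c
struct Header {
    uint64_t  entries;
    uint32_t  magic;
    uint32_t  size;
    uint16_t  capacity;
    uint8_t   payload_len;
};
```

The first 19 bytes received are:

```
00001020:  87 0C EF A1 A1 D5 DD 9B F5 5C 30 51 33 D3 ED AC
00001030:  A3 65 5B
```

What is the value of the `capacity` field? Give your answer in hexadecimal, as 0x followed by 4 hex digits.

`capacity` follows `entries` (8 B), `magic` (4 B), `size` (4 B), so it starts at offset 8 + 4 + 4 = 16 and occupies 2 bytes.
Bytes at offsets 16..17: A3 65.
Big-endian: lowest address holds the most-significant byte.
The bytes are already most-significant first: 0xA365.

0xA365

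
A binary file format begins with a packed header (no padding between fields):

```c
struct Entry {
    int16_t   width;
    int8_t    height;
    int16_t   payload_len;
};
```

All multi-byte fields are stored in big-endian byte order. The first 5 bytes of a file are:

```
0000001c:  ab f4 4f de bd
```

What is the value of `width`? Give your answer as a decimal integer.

`width` is the first field, at byte offset 0, occupying 2 bytes.
Bytes at offsets 0..1: AB F4.
Big-endian stores the most-significant byte at the lowest address.
The bytes are already most-significant first: 0xABF4.
Top bit is set, so as a signed 16-bit value this is 0xABF4 − 2^16 = -21516.

-21516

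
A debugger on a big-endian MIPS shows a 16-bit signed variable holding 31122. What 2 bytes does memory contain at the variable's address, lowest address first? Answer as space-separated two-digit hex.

31122 in hexadecimal, padded to 16 bits, is 0x7992.
Split into bytes (most-significant first): 79 92.
Big-endian stores the most-significant byte at the lowest address.
So the memory order matches the most-significant-first order: 79 92.

79 92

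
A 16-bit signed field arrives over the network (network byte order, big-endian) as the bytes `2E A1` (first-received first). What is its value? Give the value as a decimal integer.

11937

Big-endian: lowest address holds the most-significant byte.
The bytes are already most-significant first: 0x2EA1.
0x2EA1 = 11937.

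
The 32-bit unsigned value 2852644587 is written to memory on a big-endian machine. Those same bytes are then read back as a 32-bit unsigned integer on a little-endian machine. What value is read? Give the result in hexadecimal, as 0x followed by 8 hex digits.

2852644587 in 32-bit hexadecimal is 0xAA07E6EB.
Stored big-endian, the bytes at ascending addresses are AA 07 E6 EB.
Read back as little-endian, the first byte is least significant, giving 0xEBE607AA.

0xEBE607AA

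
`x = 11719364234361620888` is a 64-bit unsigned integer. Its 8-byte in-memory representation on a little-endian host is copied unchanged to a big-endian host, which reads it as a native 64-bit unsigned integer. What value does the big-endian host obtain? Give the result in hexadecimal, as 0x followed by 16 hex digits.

0x98C98AE6AD8BA3A2

11719364234361620888 in 64-bit hexadecimal is 0xA2A38BADE68AC998.
Stored little-endian, the bytes at ascending addresses are 98 C9 8A E6 AD 8B A3 A2.
Read back as big-endian, the last byte is least significant, giving 0x98C98AE6AD8BA3A2.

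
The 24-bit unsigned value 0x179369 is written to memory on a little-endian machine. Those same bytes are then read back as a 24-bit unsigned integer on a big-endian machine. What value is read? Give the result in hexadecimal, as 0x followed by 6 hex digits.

Stored little-endian, the bytes at ascending addresses are 69 93 17.
Read back as big-endian, the last byte is least significant, giving 0x699317.

0x699317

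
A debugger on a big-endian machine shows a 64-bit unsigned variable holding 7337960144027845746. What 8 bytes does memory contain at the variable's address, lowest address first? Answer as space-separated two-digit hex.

65 D5 AB DF 70 C1 04 72

7337960144027845746 in hexadecimal, padded to 64 bits, is 0x65D5ABDF70C10472.
Split into bytes (most-significant first): 65 D5 AB DF 70 C1 04 72.
In big-endian order the high byte comes first in memory.
So the memory order matches the most-significant-first order: 65 D5 AB DF 70 C1 04 72.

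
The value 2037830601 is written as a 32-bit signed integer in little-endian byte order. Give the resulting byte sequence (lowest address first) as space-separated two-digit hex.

2037830601 in hexadecimal, padded to 32 bits, is 0x7976D3C9.
Split into bytes (most-significant first): 79 76 D3 C9.
Little-endian: lowest address holds the least-significant byte.
So at ascending addresses the bytes are C9 D3 76 79.

C9 D3 76 79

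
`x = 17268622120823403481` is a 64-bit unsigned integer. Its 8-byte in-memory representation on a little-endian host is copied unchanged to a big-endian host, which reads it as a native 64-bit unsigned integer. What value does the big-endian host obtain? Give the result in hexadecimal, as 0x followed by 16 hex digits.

0xD9B321685378A6EF

17268622120823403481 in 64-bit hexadecimal is 0xEFA678536821B3D9.
Stored little-endian, the bytes at ascending addresses are D9 B3 21 68 53 78 A6 EF.
Read back as big-endian, the last byte is least significant, giving 0xD9B321685378A6EF.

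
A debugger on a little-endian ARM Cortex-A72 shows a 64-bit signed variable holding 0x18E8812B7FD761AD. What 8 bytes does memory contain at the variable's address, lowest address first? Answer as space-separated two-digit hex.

AD 61 D7 7F 2B 81 E8 18

Split into bytes (most-significant first): 18 E8 81 2B 7F D7 61 AD.
Little-endian: lowest address holds the least-significant byte.
So at ascending addresses the bytes are AD 61 D7 7F 2B 81 E8 18.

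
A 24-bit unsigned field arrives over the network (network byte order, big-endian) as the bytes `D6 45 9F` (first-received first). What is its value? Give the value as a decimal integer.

Big-endian stores the most-significant byte at the lowest address.
The bytes are already most-significant first: 0xD6459F.
0xD6459F = 14042527.

14042527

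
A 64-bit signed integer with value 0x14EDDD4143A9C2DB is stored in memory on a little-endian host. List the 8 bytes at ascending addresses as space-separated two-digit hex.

Split into bytes (most-significant first): 14 ED DD 41 43 A9 C2 DB.
Little-endian stores the least-significant byte at the lowest address.
So at ascending addresses the bytes are DB C2 A9 43 41 DD ED 14.

DB C2 A9 43 41 DD ED 14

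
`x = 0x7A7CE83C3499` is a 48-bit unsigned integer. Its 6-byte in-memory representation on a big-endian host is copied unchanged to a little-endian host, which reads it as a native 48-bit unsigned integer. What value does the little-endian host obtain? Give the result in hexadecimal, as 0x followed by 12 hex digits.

Stored big-endian, the bytes at ascending addresses are 7A 7C E8 3C 34 99.
Read back as little-endian, the first byte is least significant, giving 0x99343CE87C7A.

0x99343CE87C7A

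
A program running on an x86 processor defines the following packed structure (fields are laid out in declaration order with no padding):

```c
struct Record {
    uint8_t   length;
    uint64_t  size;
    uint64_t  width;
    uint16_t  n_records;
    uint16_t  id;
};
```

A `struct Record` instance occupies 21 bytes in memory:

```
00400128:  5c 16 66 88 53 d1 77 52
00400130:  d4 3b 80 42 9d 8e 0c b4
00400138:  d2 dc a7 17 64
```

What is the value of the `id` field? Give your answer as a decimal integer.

`id` follows `length` (1 B), `size` (8 B), `width` (8 B), `n_records` (2 B), so it starts at offset 1 + 8 + 8 + 2 = 19 and occupies 2 bytes.
Bytes at offsets 19..20: 17 64.
Little-endian: lowest address holds the least-significant byte.
Reassemble most-significant byte first: 64 17 → 0x6417.
0x6417 = 25623.

25623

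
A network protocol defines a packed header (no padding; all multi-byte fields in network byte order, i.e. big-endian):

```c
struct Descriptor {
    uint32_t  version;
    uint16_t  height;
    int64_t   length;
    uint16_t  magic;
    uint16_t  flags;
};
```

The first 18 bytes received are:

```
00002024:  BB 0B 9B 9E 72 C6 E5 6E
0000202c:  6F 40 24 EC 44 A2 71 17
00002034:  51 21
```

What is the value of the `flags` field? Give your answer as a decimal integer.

20769

`flags` follows `version` (4 B), `height` (2 B), `length` (8 B), `magic` (2 B), so it starts at offset 4 + 2 + 8 + 2 = 16 and occupies 2 bytes.
Bytes at offsets 16..17: 51 21.
Big-endian stores the most-significant byte at the lowest address.
The bytes are already most-significant first: 0x5121.
0x5121 = 20769.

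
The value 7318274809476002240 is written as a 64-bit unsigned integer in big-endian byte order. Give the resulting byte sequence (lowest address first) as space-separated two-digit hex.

65 8F BC 2A 53 81 B1 C0

7318274809476002240 in hexadecimal, padded to 64 bits, is 0x658FBC2A5381B1C0.
Split into bytes (most-significant first): 65 8F BC 2A 53 81 B1 C0.
In big-endian order the high byte comes first in memory.
So the memory order matches the most-significant-first order: 65 8F BC 2A 53 81 B1 C0.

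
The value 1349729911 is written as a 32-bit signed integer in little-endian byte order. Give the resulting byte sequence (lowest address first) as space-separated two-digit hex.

77 3E 73 50

1349729911 in hexadecimal, padded to 32 bits, is 0x50733E77.
Split into bytes (most-significant first): 50 73 3E 77.
In little-endian order the low byte comes first in memory.
So at ascending addresses the bytes are 77 3E 73 50.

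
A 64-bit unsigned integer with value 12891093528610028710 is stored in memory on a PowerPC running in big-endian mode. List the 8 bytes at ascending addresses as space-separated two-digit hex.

12891093528610028710 in hexadecimal, padded to 64 bits, is 0xB2E65D43AB233CA6.
Split into bytes (most-significant first): B2 E6 5D 43 AB 23 3C A6.
In big-endian order the high byte comes first in memory.
So the memory order matches the most-significant-first order: B2 E6 5D 43 AB 23 3C A6.

B2 E6 5D 43 AB 23 3C A6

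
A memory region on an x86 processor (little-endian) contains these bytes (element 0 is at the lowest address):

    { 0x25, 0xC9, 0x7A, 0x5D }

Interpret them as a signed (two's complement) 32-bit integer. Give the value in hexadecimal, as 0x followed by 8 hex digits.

Little-endian: lowest address holds the least-significant byte.
Reassemble most-significant byte first: 5D 7A C9 25 → 0x5D7AC925.

0x5D7AC925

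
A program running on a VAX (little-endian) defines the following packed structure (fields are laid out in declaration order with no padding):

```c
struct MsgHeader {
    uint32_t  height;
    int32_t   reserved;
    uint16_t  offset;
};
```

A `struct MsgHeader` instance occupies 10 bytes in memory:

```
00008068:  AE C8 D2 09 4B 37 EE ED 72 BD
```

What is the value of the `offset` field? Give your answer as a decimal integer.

48498

`offset` follows `height` (4 B), `reserved` (4 B), so it starts at offset 4 + 4 = 8 and occupies 2 bytes.
Bytes at offsets 8..9: 72 BD.
Little-endian: lowest address holds the least-significant byte.
Reassemble most-significant byte first: BD 72 → 0xBD72.
0xBD72 = 48498.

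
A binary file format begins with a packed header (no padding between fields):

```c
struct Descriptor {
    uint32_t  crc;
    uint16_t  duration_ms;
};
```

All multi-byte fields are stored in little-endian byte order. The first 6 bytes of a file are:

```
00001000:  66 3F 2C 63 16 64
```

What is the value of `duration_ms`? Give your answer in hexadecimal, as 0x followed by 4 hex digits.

`duration_ms` follows `crc` (4 bytes), so it starts at byte offset 4 and occupies 2 bytes.
Bytes at offsets 4..5: 16 64.
Little-endian stores the least-significant byte at the lowest address.
Reassemble most-significant byte first: 64 16 → 0x6416.

0x6416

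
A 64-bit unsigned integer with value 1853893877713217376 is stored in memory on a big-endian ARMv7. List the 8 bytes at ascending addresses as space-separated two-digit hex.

1853893877713217376 in hexadecimal, padded to 64 bits, is 0x19BA5AA8D05E2760.
Split into bytes (most-significant first): 19 BA 5A A8 D0 5E 27 60.
Big-endian stores the most-significant byte at the lowest address.
So the memory order matches the most-significant-first order: 19 BA 5A A8 D0 5E 27 60.

19 BA 5A A8 D0 5E 27 60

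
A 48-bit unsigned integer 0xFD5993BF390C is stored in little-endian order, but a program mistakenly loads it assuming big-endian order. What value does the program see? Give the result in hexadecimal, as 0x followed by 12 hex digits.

0x0C39BF9359FD

Stored little-endian, the bytes at ascending addresses are 0C 39 BF 93 59 FD.
Read back as big-endian, the last byte is least significant, giving 0x0C39BF9359FD.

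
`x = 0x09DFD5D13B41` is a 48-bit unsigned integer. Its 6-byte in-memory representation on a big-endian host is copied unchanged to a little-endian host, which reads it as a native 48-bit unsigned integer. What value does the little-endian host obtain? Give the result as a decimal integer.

71725179330313

Stored big-endian, the bytes at ascending addresses are 09 DF D5 D1 3B 41.
Read back as little-endian, the first byte is least significant, giving 0x413BD1D5DF09.
0x413BD1D5DF09 = 71725179330313.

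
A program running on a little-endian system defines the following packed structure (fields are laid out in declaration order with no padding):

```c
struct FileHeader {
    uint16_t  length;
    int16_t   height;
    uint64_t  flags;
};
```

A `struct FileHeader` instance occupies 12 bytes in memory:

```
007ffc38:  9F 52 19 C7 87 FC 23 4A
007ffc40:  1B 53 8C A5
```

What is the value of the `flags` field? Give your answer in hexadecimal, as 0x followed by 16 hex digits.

0xA58C531B4A23FC87

`flags` follows `length` (2 B), `height` (2 B), so it starts at offset 2 + 2 = 4 and occupies 8 bytes.
Bytes at offsets 4..11: 87 FC 23 4A 1B 53 8C A5.
Little-endian stores the least-significant byte at the lowest address.
Reassemble most-significant byte first: A5 8C 53 1B 4A 23 FC 87 → 0xA58C531B4A23FC87.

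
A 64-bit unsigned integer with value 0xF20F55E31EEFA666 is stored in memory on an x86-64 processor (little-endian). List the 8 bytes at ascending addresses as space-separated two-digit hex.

66 A6 EF 1E E3 55 0F F2

Split into bytes (most-significant first): F2 0F 55 E3 1E EF A6 66.
In little-endian order the low byte comes first in memory.
So at ascending addresses the bytes are 66 A6 EF 1E E3 55 0F F2.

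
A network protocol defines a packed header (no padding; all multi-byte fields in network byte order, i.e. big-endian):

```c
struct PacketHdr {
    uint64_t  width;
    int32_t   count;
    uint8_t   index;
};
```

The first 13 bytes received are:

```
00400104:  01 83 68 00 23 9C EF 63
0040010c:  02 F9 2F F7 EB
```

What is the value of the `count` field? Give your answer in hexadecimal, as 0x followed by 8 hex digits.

0x02F92FF7

`count` follows `width` (8 bytes), so it starts at byte offset 8 and occupies 4 bytes.
Bytes at offsets 8..11: 02 F9 2F F7.
Big-endian stores the most-significant byte at the lowest address.
The bytes are already most-significant first: 0x02F92FF7.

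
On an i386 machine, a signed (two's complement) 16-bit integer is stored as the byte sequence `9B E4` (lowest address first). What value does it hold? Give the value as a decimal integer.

In little-endian order the low byte comes first in memory.
Reassemble most-significant byte first: E4 9B → 0xE49B.
Top bit is set, so as a signed 16-bit value this is 0xE49B − 2^16 = -7013.

-7013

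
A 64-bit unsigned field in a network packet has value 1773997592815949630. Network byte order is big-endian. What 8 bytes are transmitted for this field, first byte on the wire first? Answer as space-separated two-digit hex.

18 9E 81 69 60 31 57 3E

1773997592815949630 in hexadecimal, padded to 64 bits, is 0x189E81696031573E.
Split into bytes (most-significant first): 18 9E 81 69 60 31 57 3E.
In big-endian order the high byte comes first in memory.
So the memory order matches the most-significant-first order: 18 9E 81 69 60 31 57 3E.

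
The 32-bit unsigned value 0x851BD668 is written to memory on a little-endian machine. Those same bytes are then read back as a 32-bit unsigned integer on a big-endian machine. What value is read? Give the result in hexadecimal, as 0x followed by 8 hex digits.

Stored little-endian, the bytes at ascending addresses are 68 D6 1B 85.
Read back as big-endian, the last byte is least significant, giving 0x68D61B85.

0x68D61B85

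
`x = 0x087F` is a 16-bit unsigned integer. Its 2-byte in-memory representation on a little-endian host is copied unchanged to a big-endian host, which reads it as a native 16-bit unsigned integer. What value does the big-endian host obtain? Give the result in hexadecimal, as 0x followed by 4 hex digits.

0x7F08

Stored little-endian, the bytes at ascending addresses are 7F 08.
Read back as big-endian, the last byte is least significant, giving 0x7F08.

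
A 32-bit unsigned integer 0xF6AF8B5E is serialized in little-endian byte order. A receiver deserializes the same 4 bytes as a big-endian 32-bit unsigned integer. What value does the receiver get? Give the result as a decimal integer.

1586212854

Stored little-endian, the bytes at ascending addresses are 5E 8B AF F6.
Read back as big-endian, the last byte is least significant, giving 0x5E8BAFF6.
0x5E8BAFF6 = 1586212854.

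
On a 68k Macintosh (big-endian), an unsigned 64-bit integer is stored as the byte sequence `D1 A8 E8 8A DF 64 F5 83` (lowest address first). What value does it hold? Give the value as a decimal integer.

15107580633165395331

In big-endian order the high byte comes first in memory.
The bytes are already most-significant first: 0xD1A8E88ADF64F583.
0xD1A8E88ADF64F583 = 15107580633165395331.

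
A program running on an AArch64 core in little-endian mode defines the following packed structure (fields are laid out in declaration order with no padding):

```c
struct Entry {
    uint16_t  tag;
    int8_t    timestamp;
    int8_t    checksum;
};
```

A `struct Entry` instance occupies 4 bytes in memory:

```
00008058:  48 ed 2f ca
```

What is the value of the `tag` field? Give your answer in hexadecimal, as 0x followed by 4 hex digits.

`tag` is the first field, at byte offset 0, occupying 2 bytes.
Bytes at offsets 0..1: 48 ED.
In little-endian order the low byte comes first in memory.
Reassemble most-significant byte first: ED 48 → 0xED48.

0xED48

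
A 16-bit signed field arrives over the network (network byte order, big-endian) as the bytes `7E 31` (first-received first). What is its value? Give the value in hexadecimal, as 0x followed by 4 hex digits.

In big-endian order the high byte comes first in memory.
The bytes are already most-significant first: 0x7E31.

0x7E31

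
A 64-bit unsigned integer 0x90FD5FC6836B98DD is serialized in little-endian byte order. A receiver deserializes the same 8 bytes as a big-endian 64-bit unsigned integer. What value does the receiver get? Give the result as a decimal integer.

15967630692555160976

Stored little-endian, the bytes at ascending addresses are DD 98 6B 83 C6 5F FD 90.
Read back as big-endian, the last byte is least significant, giving 0xDD986B83C65FFD90.
0xDD986B83C65FFD90 = 15967630692555160976.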